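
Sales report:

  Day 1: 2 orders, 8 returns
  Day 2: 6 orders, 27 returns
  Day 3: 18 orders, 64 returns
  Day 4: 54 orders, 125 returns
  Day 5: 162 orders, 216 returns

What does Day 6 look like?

486 orders, 343 returns

Orders: ×3 each step; 2, 6, 18, 54, 162 → 486.
Returns — perfect cubes: 2³, 3³, 4³, …: 8, 27, 64, 125, 216 → 343.
So the next record is 486 orders, 343 returns.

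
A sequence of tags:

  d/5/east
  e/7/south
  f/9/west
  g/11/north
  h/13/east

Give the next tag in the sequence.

i/15/south

Letter: d, e, f, g, h → i (letters move forward 1 place in the alphabet).
Second component goes 5, 7, 9, 11, 13 → 15 (+2 each step).
Direction goes east, south, west, north, east → south (repeats east → south → west → north).
Putting it together: i/15/south.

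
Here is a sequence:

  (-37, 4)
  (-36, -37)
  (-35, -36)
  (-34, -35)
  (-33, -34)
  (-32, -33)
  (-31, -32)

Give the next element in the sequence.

First part: -37, -36, -35, -34, -33, -32, -31 → -30 (+1 each step).
Second part: always the previous value of the first part, so 4, -37, -36, -35, -34, -33, -32 → -31.
So the next element is (-30, -31).

(-30, -31)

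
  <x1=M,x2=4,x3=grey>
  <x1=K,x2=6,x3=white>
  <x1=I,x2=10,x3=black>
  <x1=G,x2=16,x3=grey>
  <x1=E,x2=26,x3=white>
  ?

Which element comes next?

<x1=C,x2=42,x3=black>

X1 — letters move back 2 places in the alphabet: M, K, I, G, E → C.
X2 — each term is the sum of the two before it: 4, 6, 10, 16, 26 → 42.
X3 — repeats grey → white → black: grey, white, black, grey, white → black.
So the next element is <x1=C,x2=42,x3=black>.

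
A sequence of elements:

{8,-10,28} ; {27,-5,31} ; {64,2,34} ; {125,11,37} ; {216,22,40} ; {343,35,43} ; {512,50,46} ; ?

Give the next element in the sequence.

First value goes 8, 27, 64, 125, 216, 343, 512 → 729 (perfect cubes: 2³, 3³, 4³, …).
Second value: differences are 5, 7, 9, … (increasing by 2 each time); -10, -5, 2, 11, 22, 35, 50 → 67.
Third value — +3 each step: 28, 31, 34, 37, 40, 43, 46 → 49.
So the next element is {729,67,49}.

{729,67,49}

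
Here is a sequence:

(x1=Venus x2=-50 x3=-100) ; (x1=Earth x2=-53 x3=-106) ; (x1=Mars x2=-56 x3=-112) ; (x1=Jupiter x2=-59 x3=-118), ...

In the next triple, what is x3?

-124

X2: −3 each step, so -50, -53, -56, -59 → -62.
X3 goes -100, -106, -112, -118 → -124 (always 2 × the x2).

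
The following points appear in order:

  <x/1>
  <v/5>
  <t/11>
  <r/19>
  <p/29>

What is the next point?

Letter: letters move back 2 places in the alphabet; x, v, t, r, p → n.
Second component: differences are 4, 6, 8, … (increasing by 2 each time); 1, 5, 11, 19, 29 → 41.
Combining the parts gives <n/41>.

<n/41>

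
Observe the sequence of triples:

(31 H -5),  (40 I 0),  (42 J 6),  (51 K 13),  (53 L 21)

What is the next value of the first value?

First value: 31, 40, 42, 51, 53 → 62 (alternating steps +9, +2, +9, +2, …).

62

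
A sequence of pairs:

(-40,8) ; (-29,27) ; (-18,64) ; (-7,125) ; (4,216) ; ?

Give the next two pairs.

First component goes -40, -29, -18, -7, 4 → 15 → 26 (+11 each step).
Second component: 8, 27, 64, 125, 216 → 343 → 512 (perfect cubes: 2³, 3³, 4³, …).
So the next two pairs are (15,343) and (26,512).

(15,343), (26,512)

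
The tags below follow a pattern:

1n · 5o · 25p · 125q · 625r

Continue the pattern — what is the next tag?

First component — ×5 each step: 1, 5, 25, 125, 625 → 3125.
For the letter, letters move forward 1 place in the alphabet: n, o, p, q, r → s.
Combining the parts gives 3125s.

3125s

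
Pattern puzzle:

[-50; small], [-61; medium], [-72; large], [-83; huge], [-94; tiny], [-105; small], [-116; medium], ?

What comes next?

[-127; large]

First entry: -50, -61, -72, -83, -94, -105, -116 → -127 (−11 each step).
Size: repeats small → medium → large → huge → tiny; small, medium, large, huge, tiny, small, medium → large.
So the next tuple is [-127; large].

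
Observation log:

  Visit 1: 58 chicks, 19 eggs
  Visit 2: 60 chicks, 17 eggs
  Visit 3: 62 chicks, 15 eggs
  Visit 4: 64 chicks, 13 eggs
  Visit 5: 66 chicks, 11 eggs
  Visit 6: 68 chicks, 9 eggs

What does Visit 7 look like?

Chicks: +2 each step; 58, 60, 62, 64, 66, 68 → 70.
For the eggs, together with the chicks always sums to 77: 19, 17, 15, 13, 11, 9 → 7.
Combining the parts gives 70 chicks, 7 eggs.

70 chicks, 7 eggs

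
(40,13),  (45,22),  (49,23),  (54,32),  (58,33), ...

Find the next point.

(63,42)

First entry — alternating steps +5, +4, +5, +4, …: 40, 45, 49, 54, 58 → 63.
Second entry: alternating steps +9, +1, +9, +1, …; 13, 22, 23, 32, 33 → 42.
Putting it together: (63,42).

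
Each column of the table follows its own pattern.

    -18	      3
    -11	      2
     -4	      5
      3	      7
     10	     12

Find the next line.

17  19

First component — +7 each step: -18, -11, -4, 3, 10 → 17.
Second component — each term is the sum of the two before it: 3, 2, 5, 7, 12 → 19.
So the next line is 17  19.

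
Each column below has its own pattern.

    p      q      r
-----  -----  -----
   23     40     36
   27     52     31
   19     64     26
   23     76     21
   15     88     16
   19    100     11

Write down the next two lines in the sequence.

Column p goes 23, 27, 19, 23, 15, 19 → 11 → 15 (alternating steps +4, −8, +4, −8, …).
Column q: 40, 52, 64, 76, 88, 100 → 112 → 124 (+12 each step).
Column r: 36, 31, 26, 21, 16, 11 → 6 → 1 (−5 each step).
So the next two lines are 11  112  6 and 15  124  1.

11  112  6; 15  124  1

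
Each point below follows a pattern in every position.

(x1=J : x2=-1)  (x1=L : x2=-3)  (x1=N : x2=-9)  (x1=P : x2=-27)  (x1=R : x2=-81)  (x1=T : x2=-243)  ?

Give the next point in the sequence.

X1: letters move forward 2 places in the alphabet; J, L, N, P, R, T → V.
X2: ×3 each step; -1, -3, -9, -27, -81, -243 → -729.
Putting it together: (x1=V : x2=-729).

(x1=V : x2=-729)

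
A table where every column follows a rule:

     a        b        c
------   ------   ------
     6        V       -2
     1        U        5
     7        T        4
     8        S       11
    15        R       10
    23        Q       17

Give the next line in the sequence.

Column a — each term is the sum of the two before it: 6, 1, 7, 8, 15, 23 → 38.
For the column b, letters move back 1 place in the alphabet: V, U, T, S, R, Q → P.
For the column c, alternating steps +7, −1, +7, −1, …: -2, 5, 4, 11, 10, 17 → 16.
Combining the parts gives 38  P  16.

38  P  16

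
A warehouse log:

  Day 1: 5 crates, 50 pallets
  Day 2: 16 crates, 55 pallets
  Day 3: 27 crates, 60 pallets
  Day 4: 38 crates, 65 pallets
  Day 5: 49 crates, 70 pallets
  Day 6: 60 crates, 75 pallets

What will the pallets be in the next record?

80

Crates — +11 each step: 5, 16, 27, 38, 49, 60 → 71.
Pallets — +5 each step: 50, 55, 60, 65, 70, 75 → 80.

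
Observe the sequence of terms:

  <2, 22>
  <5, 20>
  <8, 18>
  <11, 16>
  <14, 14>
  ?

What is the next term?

First part: +3 each step, so 2, 5, 8, 11, 14 → 17.
Second part goes 22, 20, 18, 16, 14 → 12 (−2 each step).
Putting it together: <17, 12>.

<17, 12>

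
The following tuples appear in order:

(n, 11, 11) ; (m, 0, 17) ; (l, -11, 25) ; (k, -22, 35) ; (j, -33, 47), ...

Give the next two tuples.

Letter: n, m, l, k, j → i → h (letters move back 1 place in the alphabet).
Second slot: −11 each step; 11, 0, -11, -22, -33 → -44 → -55.
Third slot: 11, 17, 25, 35, 47 → 61 → 77 (differences are 6, 8, 10, … (increasing by 2 each time)).
So the next two tuples are (i, -44, 61) and (h, -55, 77).

(i, -44, 61), (h, -55, 77)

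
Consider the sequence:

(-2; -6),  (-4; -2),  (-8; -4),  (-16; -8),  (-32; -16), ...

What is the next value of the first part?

First part — ×2 each step: -2, -4, -8, -16, -32 → -64.

-64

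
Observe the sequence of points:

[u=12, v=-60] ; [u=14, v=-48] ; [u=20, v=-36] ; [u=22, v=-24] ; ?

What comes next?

[u=28, v=-12]

For the u, alternating steps +2, +6, +2, +6, …: 12, 14, 20, 22 → 28.
V: -60, -48, -36, -24 → -12 (+12 each step).
So the next point is [u=28, v=-12].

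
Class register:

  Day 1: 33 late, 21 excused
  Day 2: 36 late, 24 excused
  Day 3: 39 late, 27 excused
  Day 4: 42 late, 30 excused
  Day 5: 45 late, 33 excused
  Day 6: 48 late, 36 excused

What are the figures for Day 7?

Late: +3 each step, so 33, 36, 39, 42, 45, 48 → 51.
Excused: always 12 less than the late; 21, 24, 27, 30, 33, 36 → 39.
Putting it together: 51 late, 39 excused.

51 late, 39 excused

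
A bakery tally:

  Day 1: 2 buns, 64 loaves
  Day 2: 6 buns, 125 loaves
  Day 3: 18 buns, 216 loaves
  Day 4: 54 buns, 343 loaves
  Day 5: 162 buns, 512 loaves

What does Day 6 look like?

Buns: 2, 6, 18, 54, 162 → 486 (×3 each step).
Loaves: 64, 125, 216, 343, 512 → 729 (perfect cubes: 4³, 5³, 6³, …).
Putting it together: 486 buns, 729 loaves.

486 buns, 729 loaves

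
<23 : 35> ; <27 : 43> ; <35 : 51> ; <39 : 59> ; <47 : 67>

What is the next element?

First part: alternating steps +4, +8, +4, +8, …, so 23, 27, 35, 39, 47 → 51.
For the second part, +8 each step: 35, 43, 51, 59, 67 → 75.
So the next element is <51 : 75>.

<51 : 75>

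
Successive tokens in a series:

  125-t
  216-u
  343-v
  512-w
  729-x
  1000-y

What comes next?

First component goes 125, 216, 343, 512, 729, 1000 → 1331 (perfect cubes: 5³, 6³, 7³, …).
Letter goes t, u, v, w, x, y → z (letters move forward 1 place in the alphabet).
Combining the parts gives 1331-z.

1331-z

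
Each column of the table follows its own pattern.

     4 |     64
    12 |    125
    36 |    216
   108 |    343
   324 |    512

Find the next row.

First component goes 4, 12, 36, 108, 324 → 972 (×3 each step).
Second component goes 64, 125, 216, 343, 512 → 729 (perfect cubes: 4³, 5³, 6³, …).
Putting it together: 972  729.

972  729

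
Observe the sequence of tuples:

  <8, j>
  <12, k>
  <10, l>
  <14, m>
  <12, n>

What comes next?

<16, o>

For the first component, alternating steps +4, −2, +4, −2, …: 8, 12, 10, 14, 12 → 16.
Letter: j, k, l, m, n → o (letters move forward 1 place in the alphabet).
So the next tuple is <16, o>.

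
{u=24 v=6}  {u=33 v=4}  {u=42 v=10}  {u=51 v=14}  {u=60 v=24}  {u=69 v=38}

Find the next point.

U: +9 each step; 24, 33, 42, 51, 60, 69 → 78.
V goes 6, 4, 10, 14, 24, 38 → 62 (each term is the sum of the two before it).
Combining the parts gives {u=78 v=62}.

{u=78 v=62}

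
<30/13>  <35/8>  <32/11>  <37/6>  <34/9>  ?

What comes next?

<39/4>

First coordinate goes 30, 35, 32, 37, 34 → 39 (alternating steps +5, −3, +5, −3, …).
Second coordinate: together with the first coordinate always sums to 43, so 13, 8, 11, 6, 9 → 4.
So the next term is <39/4>.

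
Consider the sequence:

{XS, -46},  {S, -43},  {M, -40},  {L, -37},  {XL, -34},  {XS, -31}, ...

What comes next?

{S, -28}

Size: repeats XS → S → M → L → XL, so XS, S, M, L, XL, XS → S.
For the second entry, +3 each step: -46, -43, -40, -37, -34, -31 → -28.
Putting it together: {S, -28}.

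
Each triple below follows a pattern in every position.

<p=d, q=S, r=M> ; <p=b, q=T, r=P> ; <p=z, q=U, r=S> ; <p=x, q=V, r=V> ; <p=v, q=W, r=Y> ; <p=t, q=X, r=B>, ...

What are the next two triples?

P: letters move back 2 places in the alphabet, wrapping A→Z, so d, b, z, x, v, t → r → p.
Q goes S, T, U, V, W, X → Y → Z (letters move forward 1 place in the alphabet).
R: letters move forward 3 places in the alphabet, wrapping Z→A; M, P, S, V, Y, B → E → H.
So the next two triples are <p=r, q=Y, r=E> and <p=p, q=Z, r=H>.

<p=r, q=Y, r=E>, <p=p, q=Z, r=H>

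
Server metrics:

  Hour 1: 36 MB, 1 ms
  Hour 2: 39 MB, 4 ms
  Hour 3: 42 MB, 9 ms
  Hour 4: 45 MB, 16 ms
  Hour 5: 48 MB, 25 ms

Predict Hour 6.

51 MB, 36 ms

MB: +3 each step; 36, 39, 42, 45, 48 → 51.
Ms: perfect squares: 1², 2², 3², …; 1, 4, 9, 16, 25 → 36.
Putting it together: 51 MB, 36 ms.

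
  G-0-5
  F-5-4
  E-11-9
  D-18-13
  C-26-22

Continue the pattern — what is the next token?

Letter goes G, F, E, D, C → B (letters move back 1 place in the alphabet).
Second component: differences are 5, 6, 7, … (increasing by 1 each time); 0, 5, 11, 18, 26 → 35.
Third component: each term is the sum of the two before it, so 5, 4, 9, 13, 22 → 35.
Putting it together: B-35-35.

B-35-35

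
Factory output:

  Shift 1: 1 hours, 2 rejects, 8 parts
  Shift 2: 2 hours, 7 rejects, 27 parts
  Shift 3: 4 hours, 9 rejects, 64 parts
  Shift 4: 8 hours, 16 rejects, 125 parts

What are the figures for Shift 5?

16 hours, 25 rejects, 216 parts

Hours: ×2 each step, so 1, 2, 4, 8 → 16.
Rejects goes 2, 7, 9, 16 → 25 (each term is the sum of the two before it).
For the parts, perfect cubes: 2³, 3³, 4³, …: 8, 27, 64, 125 → 216.
Combining the parts gives 16 hours, 25 rejects, 216 parts.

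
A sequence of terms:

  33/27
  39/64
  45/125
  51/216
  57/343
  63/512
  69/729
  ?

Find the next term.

75/1000

First slot: 33, 39, 45, 51, 57, 63, 69 → 75 (+6 each step).
Second slot goes 27, 64, 125, 216, 343, 512, 729 → 1000 (perfect cubes: 3³, 4³, 5³, …).
Combining the parts gives 75/1000.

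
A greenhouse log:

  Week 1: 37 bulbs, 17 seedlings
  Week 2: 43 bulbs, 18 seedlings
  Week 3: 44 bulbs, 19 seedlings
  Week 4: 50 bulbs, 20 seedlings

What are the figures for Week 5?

Bulbs: alternating steps +6, +1, +6, +1, …; 37, 43, 44, 50 → 51.
Seedlings — +1 each step: 17, 18, 19, 20 → 21.
So the next record is 51 bulbs, 21 seedlings.

51 bulbs, 21 seedlings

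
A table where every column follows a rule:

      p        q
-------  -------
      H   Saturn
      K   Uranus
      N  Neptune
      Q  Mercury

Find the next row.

T  Venus

Column p: letters move forward 3 places in the alphabet; H, K, N, Q → T.
Column q: runs through the planets Mercury→Neptune; Saturn, Uranus, Neptune, Mercury → Venus.
Putting it together: T  Venus.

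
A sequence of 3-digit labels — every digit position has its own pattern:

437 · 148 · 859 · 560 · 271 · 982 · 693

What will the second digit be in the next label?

For the second digit, +1 each step, mod 10: 3, 4, 5, 6, 7, 8, 9 → 0.

0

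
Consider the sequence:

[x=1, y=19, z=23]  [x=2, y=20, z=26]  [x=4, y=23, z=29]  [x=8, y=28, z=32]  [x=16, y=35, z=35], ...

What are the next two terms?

[x=32, y=44, z=38], [x=64, y=55, z=41]

X — ×2 each step: 1, 2, 4, 8, 16 → 32 → 64.
Y — differences are 1, 3, 5, … (increasing by 2 each time): 19, 20, 23, 28, 35 → 44 → 55.
Z — +3 each step: 23, 26, 29, 32, 35 → 38 → 41.
So the next two terms are [x=32, y=44, z=38] and [x=64, y=55, z=41].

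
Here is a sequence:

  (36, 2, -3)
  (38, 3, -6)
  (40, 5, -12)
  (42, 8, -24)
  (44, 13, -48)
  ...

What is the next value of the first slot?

For the first slot, +2 each step: 36, 38, 40, 42, 44 → 46.

46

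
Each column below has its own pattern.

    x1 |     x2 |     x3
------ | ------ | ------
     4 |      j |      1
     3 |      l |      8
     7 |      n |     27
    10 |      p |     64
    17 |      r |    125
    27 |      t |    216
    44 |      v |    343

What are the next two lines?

Column x1: each term is the sum of the two before it, so 4, 3, 7, 10, 17, 27, 44 → 71 → 115.
Column x2: j, l, n, p, r, t, v → x → z (letters move forward 2 places in the alphabet).
For the column x3, perfect cubes: 1³, 2³, 3³, …: 1, 8, 27, 64, 125, 216, 343 → 512 → 729.
So the next two lines are 71  x  512 and 115  z  729.

71  x  512; 115  z  729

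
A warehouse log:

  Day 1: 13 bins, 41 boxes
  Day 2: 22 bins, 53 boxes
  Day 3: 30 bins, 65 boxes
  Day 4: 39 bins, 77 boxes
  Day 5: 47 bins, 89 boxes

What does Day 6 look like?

56 bins, 101 boxes

Bins: 13, 22, 30, 39, 47 → 56 (alternating steps +9, +8, +9, +8, …).
Boxes: +12 each step, so 41, 53, 65, 77, 89 → 101.
So the next line is 56 bins, 101 boxes.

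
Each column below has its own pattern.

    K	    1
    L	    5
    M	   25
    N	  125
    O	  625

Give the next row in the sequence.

P  3125

For the letter, letters move forward 1 place in the alphabet: K, L, M, N, O → P.
Second component: ×5 each step, so 1, 5, 25, 125, 625 → 3125.
So the next row is P  3125.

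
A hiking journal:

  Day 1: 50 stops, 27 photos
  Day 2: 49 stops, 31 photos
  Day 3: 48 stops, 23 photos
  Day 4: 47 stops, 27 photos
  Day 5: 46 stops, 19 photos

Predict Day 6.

45 stops, 23 photos

Stops — −1 each step: 50, 49, 48, 47, 46 → 45.
Photos: alternating steps +4, −8, +4, −8, …; 27, 31, 23, 27, 19 → 23.
So the next record is 45 stops, 23 photos.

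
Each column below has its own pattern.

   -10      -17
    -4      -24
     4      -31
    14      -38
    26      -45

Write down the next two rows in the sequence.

40  -52; 56  -59

First component: differences are 6, 8, 10, … (increasing by 2 each time), so -10, -4, 4, 14, 26 → 40 → 56.
Second component: -17, -24, -31, -38, -45 → -52 → -59 (−7 each step).
So the next two rows are 40  -52 and 56  -59.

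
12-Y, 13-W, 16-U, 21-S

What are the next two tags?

First component goes 12, 13, 16, 21 → 28 → 37 (differences are 1, 3, 5, … (increasing by 2 each time)).
For the letter, letters move back 2 places in the alphabet: Y, W, U, S → Q → O.
Putting the parts together: 28-Q and then 37-O.

28-Q, 37-O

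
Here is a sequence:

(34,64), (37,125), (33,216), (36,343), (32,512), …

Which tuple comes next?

First value: alternating steps +3, −4, +3, −4, …; 34, 37, 33, 36, 32 → 35.
Second value goes 64, 125, 216, 343, 512 → 729 (perfect cubes: 4³, 5³, 6³, …).
Combining the parts gives (35,729).

(35,729)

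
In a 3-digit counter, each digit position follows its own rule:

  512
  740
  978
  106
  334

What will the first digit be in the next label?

First digit: +2 each step, mod 10; 5, 7, 9, 1, 3 → 5.
Second digit — +3 each step, mod 10: 1, 4, 7, 0, 3 → 6.
Third digit — −2 each step, mod 10: 2, 0, 8, 6, 4 → 2.

5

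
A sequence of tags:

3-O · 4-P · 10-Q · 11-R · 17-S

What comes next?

18-T

First component: alternating steps +1, +6, +1, +6, …; 3, 4, 10, 11, 17 → 18.
Letter: letters move forward 1 place in the alphabet; O, P, Q, R, S → T.
Combining the parts gives 18-T.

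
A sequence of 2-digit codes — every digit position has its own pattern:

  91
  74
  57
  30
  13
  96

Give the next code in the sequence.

First digit — −2 each step, mod 10: 9, 7, 5, 3, 1, 9 → 7.
For the second digit, +3 each step, mod 10: 1, 4, 7, 0, 3, 6 → 9.
Putting it together: 79.

79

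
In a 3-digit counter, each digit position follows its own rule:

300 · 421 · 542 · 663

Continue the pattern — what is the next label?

784

First digit goes 3, 4, 5, 6 → 7 (+1 each step, mod 10).
Second digit: +2 each step, mod 10; 0, 2, 4, 6 → 8.
Third digit: +1 each step, mod 10; 0, 1, 2, 3 → 4.
Combining the parts gives 784.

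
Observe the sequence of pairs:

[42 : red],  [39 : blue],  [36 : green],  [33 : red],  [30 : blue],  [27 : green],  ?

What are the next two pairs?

First component: 42, 39, 36, 33, 30, 27 → 24 → 21 (−3 each step).
Colour goes red, blue, green, red, blue, green → red → blue (repeats red → blue → green).
So the next two pairs are [24 : red] and [21 : blue].

[24 : red], [21 : blue]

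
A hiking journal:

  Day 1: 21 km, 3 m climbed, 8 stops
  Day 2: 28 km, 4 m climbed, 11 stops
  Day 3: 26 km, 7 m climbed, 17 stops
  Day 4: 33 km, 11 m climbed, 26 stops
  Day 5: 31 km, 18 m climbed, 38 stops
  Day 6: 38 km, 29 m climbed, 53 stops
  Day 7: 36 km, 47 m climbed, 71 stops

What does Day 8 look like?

43 km, 76 m climbed, 92 stops

Km goes 21, 28, 26, 33, 31, 38, 36 → 43 (alternating steps +7, −2, +7, −2, …).
M climbed — each term is the sum of the two before it: 3, 4, 7, 11, 18, 29, 47 → 76.
Stops: 8, 11, 17, 26, 38, 53, 71 → 92 (differences are 3, 6, 9, … (increasing by 3 each time)).
Putting it together: 43 km, 76 m climbed, 92 stops.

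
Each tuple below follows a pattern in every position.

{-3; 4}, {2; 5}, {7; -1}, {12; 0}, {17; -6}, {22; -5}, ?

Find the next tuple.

First coordinate goes -3, 2, 7, 12, 17, 22 → 27 (+5 each step).
Second coordinate: 4, 5, -1, 0, -6, -5 → -11 (alternating steps +1, −6, +1, −6, …).
So the next tuple is {27; -11}.

{27; -11}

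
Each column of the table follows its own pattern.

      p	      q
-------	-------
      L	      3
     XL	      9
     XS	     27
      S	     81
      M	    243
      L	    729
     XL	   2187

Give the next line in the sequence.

XS  6561

Column p: repeats L → XL → XS → S → M; L, XL, XS, S, M, L, XL → XS.
Column q: 3, 9, 27, 81, 243, 729, 2187 → 6561 (×3 each step).
Combining the parts gives XS  6561.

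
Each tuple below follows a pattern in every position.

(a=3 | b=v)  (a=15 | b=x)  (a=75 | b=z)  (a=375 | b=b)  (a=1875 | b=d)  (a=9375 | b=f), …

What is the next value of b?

A goes 3, 15, 75, 375, 1875, 9375 → 46875 (×5 each step).
For the b, letters move forward 2 places in the alphabet, wrapping Z→A: v, x, z, b, d, f → h.

h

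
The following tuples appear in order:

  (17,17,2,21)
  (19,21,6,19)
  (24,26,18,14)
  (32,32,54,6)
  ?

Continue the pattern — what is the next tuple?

First part — differences are 2, 5, 8, … (increasing by 3 each time): 17, 19, 24, 32 → 43.
Second part goes 17, 21, 26, 32 → 39 (differences are 4, 5, 6, … (increasing by 1 each time)).
Third part — ×3 each step: 2, 6, 18, 54 → 162.
Fourth part: 21, 19, 14, 6 → -5 (together with the first part always sums to 38).
Putting it together: (43,39,162,-5).

(43,39,162,-5)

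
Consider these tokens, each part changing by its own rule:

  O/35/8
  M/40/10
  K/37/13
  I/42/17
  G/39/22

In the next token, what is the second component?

44

Second component: alternating steps +5, −3, +5, −3, …, so 35, 40, 37, 42, 39 → 44.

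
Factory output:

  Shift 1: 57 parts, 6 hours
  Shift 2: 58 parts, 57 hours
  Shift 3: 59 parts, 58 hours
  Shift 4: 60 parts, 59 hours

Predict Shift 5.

Parts — +1 each step: 57, 58, 59, 60 → 61.
Hours goes 6, 57, 58, 59 → 60 (always the previous value of the parts).
Putting it together: 61 parts, 60 hours.

61 parts, 60 hours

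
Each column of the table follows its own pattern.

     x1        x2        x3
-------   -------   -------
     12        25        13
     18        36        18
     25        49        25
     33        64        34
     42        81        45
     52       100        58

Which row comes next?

Column x1 — differences are 6, 7, 8, … (increasing by 1 each time): 12, 18, 25, 33, 42, 52 → 63.
Column x2 — perfect squares: 5², 6², 7², …: 25, 36, 49, 64, 81, 100 → 121.
For the column x3, differences are 5, 7, 9, … (increasing by 2 each time): 13, 18, 25, 34, 45, 58 → 73.
Combining the parts gives 63  121  73.

63  121  73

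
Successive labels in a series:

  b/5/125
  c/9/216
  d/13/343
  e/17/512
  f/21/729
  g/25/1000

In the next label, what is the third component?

1331

Third component goes 125, 216, 343, 512, 729, 1000 → 1331 (perfect cubes: 5³, 6³, 7³, …).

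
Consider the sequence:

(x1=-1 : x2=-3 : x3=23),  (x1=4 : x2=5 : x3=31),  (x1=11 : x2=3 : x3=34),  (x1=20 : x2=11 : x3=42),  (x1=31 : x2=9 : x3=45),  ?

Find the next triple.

X1 — differences are 5, 7, 9, … (increasing by 2 each time): -1, 4, 11, 20, 31 → 44.
X2 — alternating steps +8, −2, +8, −2, …: -3, 5, 3, 11, 9 → 17.
X3: 23, 31, 34, 42, 45 → 53 (alternating steps +8, +3, +8, +3, …).
So the next triple is (x1=44 : x2=17 : x3=53).

(x1=44 : x2=17 : x3=53)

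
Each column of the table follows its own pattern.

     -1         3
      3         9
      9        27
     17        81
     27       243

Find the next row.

First component goes -1, 3, 9, 17, 27 → 39 (differences are 4, 6, 8, … (increasing by 2 each time)).
Second component: 3, 9, 27, 81, 243 → 729 (×3 each step).
So the next row is 39  729.

39  729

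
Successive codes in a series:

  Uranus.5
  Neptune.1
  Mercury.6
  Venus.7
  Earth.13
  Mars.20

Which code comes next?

Planet goes Uranus, Neptune, Mercury, Venus, Earth, Mars → Jupiter (runs through the planets Mercury→Neptune).
Second component: each term is the sum of the two before it, so 5, 1, 6, 7, 13, 20 → 33.
So the next code is Jupiter.33.

Jupiter.33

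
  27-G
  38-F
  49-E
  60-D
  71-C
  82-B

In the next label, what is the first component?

First component: 27, 38, 49, 60, 71, 82 → 93 (+11 each step).

93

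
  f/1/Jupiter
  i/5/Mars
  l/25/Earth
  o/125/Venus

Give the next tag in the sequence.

r/625/Mercury

Letter: letters move forward 3 places in the alphabet, so f, i, l, o → r.
Second component goes 1, 5, 25, 125 → 625 (×5 each step).
Planet: runs backward through the planets Mercury→Neptune, so Jupiter, Mars, Earth, Venus → Mercury.
Putting it together: r/625/Mercury.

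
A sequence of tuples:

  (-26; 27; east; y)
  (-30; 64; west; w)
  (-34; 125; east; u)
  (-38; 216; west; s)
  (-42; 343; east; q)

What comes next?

First slot: −4 each step; -26, -30, -34, -38, -42 → -46.
Second slot: 27, 64, 125, 216, 343 → 512 (perfect cubes: 3³, 4³, 5³, …).
Direction — alternates east ↔ west: east, west, east, west, east → west.
Letter: letters move back 2 places in the alphabet; y, w, u, s, q → o.
Combining the parts gives (-46; 512; west; o).

(-46; 512; west; o)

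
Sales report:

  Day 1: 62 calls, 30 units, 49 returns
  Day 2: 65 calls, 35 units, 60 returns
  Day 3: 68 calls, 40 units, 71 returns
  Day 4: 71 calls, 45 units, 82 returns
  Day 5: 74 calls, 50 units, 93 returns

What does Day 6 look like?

77 calls, 55 units, 104 returns

Calls: 62, 65, 68, 71, 74 → 77 (+3 each step).
Units: +5 each step; 30, 35, 40, 45, 50 → 55.
For the returns, +11 each step: 49, 60, 71, 82, 93 → 104.
So the next line is 77 calls, 55 units, 104 returns.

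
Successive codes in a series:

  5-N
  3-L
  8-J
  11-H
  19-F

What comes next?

First component: 5, 3, 8, 11, 19 → 30 (each term is the sum of the two before it).
For the letter, letters move back 2 places in the alphabet: N, L, J, H, F → D.
Putting it together: 30-D.

30-D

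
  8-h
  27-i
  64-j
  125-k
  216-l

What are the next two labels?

343-m then 512-n

First component: perfect cubes: 2³, 3³, 4³, …; 8, 27, 64, 125, 216 → 343 → 512.
For the letter, letters move forward 1 place in the alphabet: h, i, j, k, l → m → n.
So the next two labels are 343-m and 512-n.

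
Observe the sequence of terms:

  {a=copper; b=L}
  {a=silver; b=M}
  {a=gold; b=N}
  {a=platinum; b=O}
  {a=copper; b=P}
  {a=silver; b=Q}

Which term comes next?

A: repeats copper → silver → gold → platinum; copper, silver, gold, platinum, copper, silver → gold.
B: letters move forward 1 place in the alphabet; L, M, N, O, P, Q → R.
So the next term is {a=gold; b=R}.

{a=gold; b=R}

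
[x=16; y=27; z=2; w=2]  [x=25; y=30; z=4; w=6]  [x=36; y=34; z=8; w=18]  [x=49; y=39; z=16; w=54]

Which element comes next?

X: perfect squares: 4², 5², 6², …, so 16, 25, 36, 49 → 64.
Y — differences are 3, 4, 5, … (increasing by 1 each time): 27, 30, 34, 39 → 45.
For the z, ×2 each step: 2, 4, 8, 16 → 32.
W: ×3 each step, so 2, 6, 18, 54 → 162.
So the next element is [x=64; y=45; z=32; w=162].

[x=64; y=45; z=32; w=162]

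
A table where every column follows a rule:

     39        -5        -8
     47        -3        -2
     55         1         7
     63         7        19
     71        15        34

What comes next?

First component goes 39, 47, 55, 63, 71 → 79 (+8 each step).
Second component goes -5, -3, 1, 7, 15 → 25 (differences are 2, 4, 6, … (increasing by 2 each time)).
Third component: differences are 6, 9, 12, … (increasing by 3 each time), so -8, -2, 7, 19, 34 → 52.
So the next row is 79  25  52.

79  25  52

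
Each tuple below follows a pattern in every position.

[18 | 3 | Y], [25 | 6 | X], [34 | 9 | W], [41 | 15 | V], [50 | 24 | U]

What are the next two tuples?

[57 | 39 | T], [66 | 63 | S]

First value: 18, 25, 34, 41, 50 → 57 → 66 (alternating steps +7, +9, +7, +9, …).
For the second value, each term is the sum of the two before it: 3, 6, 9, 15, 24 → 39 → 63.
Letter goes Y, X, W, V, U → T → S (letters move back 1 place in the alphabet).
Putting the parts together: [57 | 39 | T] and then [66 | 63 | S].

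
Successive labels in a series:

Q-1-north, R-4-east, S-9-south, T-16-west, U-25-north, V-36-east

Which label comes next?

Letter: letters move forward 1 place in the alphabet, so Q, R, S, T, U, V → W.
Second component: 1, 4, 9, 16, 25, 36 → 49 (perfect squares: 1², 2², 3², …).
For the direction, repeats north → east → south → west: north, east, south, west, north, east → south.
Combining the parts gives W-49-south.

W-49-south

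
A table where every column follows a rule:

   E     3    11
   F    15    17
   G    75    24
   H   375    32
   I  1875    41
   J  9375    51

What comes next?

Letter — letters move forward 1 place in the alphabet: E, F, G, H, I, J → K.
Second component: ×5 each step, so 3, 15, 75, 375, 1875, 9375 → 46875.
Third component: 11, 17, 24, 32, 41, 51 → 62 (differences are 6, 7, 8, … (increasing by 1 each time)).
Combining the parts gives K  46875  62.

K  46875  62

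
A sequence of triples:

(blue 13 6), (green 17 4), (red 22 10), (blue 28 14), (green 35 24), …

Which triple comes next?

(red 43 38)

For the colour, repeats blue → green → red: blue, green, red, blue, green → red.
Second value: 13, 17, 22, 28, 35 → 43 (differences are 4, 5, 6, … (increasing by 1 each time)).
For the third value, each term is the sum of the two before it: 6, 4, 10, 14, 24 → 38.
So the next triple is (red 43 38).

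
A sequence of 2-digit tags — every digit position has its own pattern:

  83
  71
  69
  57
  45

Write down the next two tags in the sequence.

33 then 21

First digit: −1 each step, mod 10, so 8, 7, 6, 5, 4 → 3 → 2.
For the second digit, −2 each step, mod 10: 3, 1, 9, 7, 5 → 3 → 1.
Putting the parts together: 33 and then 21.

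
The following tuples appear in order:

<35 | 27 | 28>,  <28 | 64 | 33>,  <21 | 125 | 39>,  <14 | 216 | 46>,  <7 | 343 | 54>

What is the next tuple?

First coordinate goes 35, 28, 21, 14, 7 → 0 (−7 each step).
Second coordinate — perfect cubes: 3³, 4³, 5³, …: 27, 64, 125, 216, 343 → 512.
Third coordinate: 28, 33, 39, 46, 54 → 63 (differences are 5, 6, 7, … (increasing by 1 each time)).
So the next tuple is <0 | 512 | 63>.

<0 | 512 | 63>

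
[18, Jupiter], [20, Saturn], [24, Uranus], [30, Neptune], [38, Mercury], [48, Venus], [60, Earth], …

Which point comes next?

[74, Mars]

First part — differences are 2, 4, 6, … (increasing by 2 each time): 18, 20, 24, 30, 38, 48, 60 → 74.
Planet: Jupiter, Saturn, Uranus, Neptune, Mercury, Venus, Earth → Mars (runs through the planets Mercury→Neptune).
So the next point is [74, Mars].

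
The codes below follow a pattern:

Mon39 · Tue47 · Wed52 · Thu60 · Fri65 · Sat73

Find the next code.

Day — runs through the weekdays Mon→Sun: Mon, Tue, Wed, Thu, Fri, Sat → Sun.
Second component — alternating steps +8, +5, +8, +5, …: 39, 47, 52, 60, 65, 73 → 78.
Putting it together: Sun78.

Sun78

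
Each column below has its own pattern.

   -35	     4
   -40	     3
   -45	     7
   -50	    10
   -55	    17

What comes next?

-60  27

First component: -35, -40, -45, -50, -55 → -60 (−5 each step).
Second component — each term is the sum of the two before it: 4, 3, 7, 10, 17 → 27.
Combining the parts gives -60  27.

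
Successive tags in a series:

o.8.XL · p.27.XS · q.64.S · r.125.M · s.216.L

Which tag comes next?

For the letter, letters move forward 1 place in the alphabet: o, p, q, r, s → t.
Second component: perfect cubes: 2³, 3³, 4³, …, so 8, 27, 64, 125, 216 → 343.
Size: XL, XS, S, M, L → XL (runs through clothing sizes XS→XL).
Combining the parts gives t.343.XL.

t.343.XL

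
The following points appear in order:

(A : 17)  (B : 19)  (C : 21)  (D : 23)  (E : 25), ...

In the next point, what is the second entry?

27

Second entry: +2 each step; 17, 19, 21, 23, 25 → 27.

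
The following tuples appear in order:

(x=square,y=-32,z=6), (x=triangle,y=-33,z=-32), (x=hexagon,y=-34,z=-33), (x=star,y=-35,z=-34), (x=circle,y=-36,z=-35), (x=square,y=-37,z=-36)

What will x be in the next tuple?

triangle

For the x, repeats square → triangle → hexagon → star → circle: square, triangle, hexagon, star, circle, square → triangle.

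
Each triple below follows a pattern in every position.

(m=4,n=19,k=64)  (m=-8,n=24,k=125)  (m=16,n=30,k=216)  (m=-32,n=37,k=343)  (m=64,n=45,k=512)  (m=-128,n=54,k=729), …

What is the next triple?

For the m, ×(-2) each step: 4, -8, 16, -32, 64, -128 → 256.
N: 19, 24, 30, 37, 45, 54 → 64 (differences are 5, 6, 7, … (increasing by 1 each time)).
K: perfect cubes: 4³, 5³, 6³, …, so 64, 125, 216, 343, 512, 729 → 1000.
Putting it together: (m=256,n=64,k=1000).

(m=256,n=64,k=1000)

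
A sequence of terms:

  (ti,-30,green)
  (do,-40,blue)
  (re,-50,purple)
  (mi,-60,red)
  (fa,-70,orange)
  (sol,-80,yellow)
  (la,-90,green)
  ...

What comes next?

(ti,-100,blue)

Note — runs through the solfège scale do→ti: ti, do, re, mi, fa, sol, la → ti.
Second coordinate — −10 each step: -30, -40, -50, -60, -70, -80, -90 → -100.
Colour: repeats green → blue → purple → red → orange → yellow; green, blue, purple, red, orange, yellow, green → blue.
Putting it together: (ti,-100,blue).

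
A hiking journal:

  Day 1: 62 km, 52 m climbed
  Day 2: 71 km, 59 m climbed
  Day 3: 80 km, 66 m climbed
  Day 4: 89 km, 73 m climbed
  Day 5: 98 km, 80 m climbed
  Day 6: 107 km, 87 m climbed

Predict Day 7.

116 km, 94 m climbed

Km: +9 each step; 62, 71, 80, 89, 98, 107 → 116.
M climbed: +7 each step; 52, 59, 66, 73, 80, 87 → 94.
Combining the parts gives 116 km, 94 m climbed.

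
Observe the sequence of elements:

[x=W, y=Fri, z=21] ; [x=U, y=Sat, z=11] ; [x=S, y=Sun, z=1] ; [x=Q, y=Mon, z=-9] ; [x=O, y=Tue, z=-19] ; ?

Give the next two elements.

[x=M, y=Wed, z=-29], [x=K, y=Thu, z=-39]

X: letters move back 2 places in the alphabet, so W, U, S, Q, O → M → K.
Y: Fri, Sat, Sun, Mon, Tue → Wed → Thu (runs through the weekdays Mon→Sun).
Z goes 21, 11, 1, -9, -19 → -29 → -39 (−10 each step).
Putting the parts together: [x=M, y=Wed, z=-29] and then [x=K, y=Thu, z=-39].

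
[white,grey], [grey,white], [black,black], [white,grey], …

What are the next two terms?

[grey,white], [black,black]

First shade: white, grey, black, white → grey → black (repeats white → grey → black).
Second shade goes grey, white, black, grey → white → black (repeats grey → white → black).
So the next two terms are [grey,white] and [black,black].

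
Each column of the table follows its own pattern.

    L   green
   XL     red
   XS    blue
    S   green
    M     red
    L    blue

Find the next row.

XL  green

Size — repeats L → XL → XS → S → M: L, XL, XS, S, M, L → XL.
Colour: repeats green → red → blue; green, red, blue, green, red, blue → green.
So the next row is XL  green.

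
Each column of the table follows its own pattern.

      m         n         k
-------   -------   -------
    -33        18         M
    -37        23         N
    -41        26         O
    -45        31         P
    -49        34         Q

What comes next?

Column m: −4 each step; -33, -37, -41, -45, -49 → -53.
Column n: alternating steps +5, +3, +5, +3, …, so 18, 23, 26, 31, 34 → 39.
Column k: letters move forward 1 place in the alphabet; M, N, O, P, Q → R.
Combining the parts gives -53  39  R.

-53  39  R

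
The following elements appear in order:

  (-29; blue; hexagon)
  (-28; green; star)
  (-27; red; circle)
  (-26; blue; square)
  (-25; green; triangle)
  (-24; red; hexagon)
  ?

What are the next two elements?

(-23; blue; star), (-22; green; circle)

First coordinate — +1 each step: -29, -28, -27, -26, -25, -24 → -23 → -22.
For the colour, repeats blue → green → red: blue, green, red, blue, green, red → blue → green.
Shape goes hexagon, star, circle, square, triangle, hexagon → star → circle (repeats hexagon → star → circle → square → triangle).
Putting the parts together: (-23; blue; star) and then (-22; green; circle).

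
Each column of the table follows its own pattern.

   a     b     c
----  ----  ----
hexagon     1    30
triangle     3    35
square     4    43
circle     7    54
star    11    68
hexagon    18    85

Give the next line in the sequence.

triangle  29  105

For the column a, repeats hexagon → triangle → square → circle → star: hexagon, triangle, square, circle, star, hexagon → triangle.
For the column b, each term is the sum of the two before it: 1, 3, 4, 7, 11, 18 → 29.
For the column c, differences are 5, 8, 11, … (increasing by 3 each time): 30, 35, 43, 54, 68, 85 → 105.
Combining the parts gives triangle  29  105.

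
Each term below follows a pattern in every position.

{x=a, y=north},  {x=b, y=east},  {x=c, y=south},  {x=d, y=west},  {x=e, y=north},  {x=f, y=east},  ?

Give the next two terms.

{x=g, y=south}, {x=h, y=west}

For the x, letters move forward 1 place in the alphabet: a, b, c, d, e, f → g → h.
Y — repeats north → east → south → west: north, east, south, west, north, east → south → west.
Putting the parts together: {x=g, y=south} and then {x=h, y=west}.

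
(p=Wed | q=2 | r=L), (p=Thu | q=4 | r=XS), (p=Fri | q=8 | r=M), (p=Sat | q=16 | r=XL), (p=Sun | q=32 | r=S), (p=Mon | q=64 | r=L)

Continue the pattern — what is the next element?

(p=Tue | q=128 | r=XS)

P: Wed, Thu, Fri, Sat, Sun, Mon → Tue (runs through the weekdays Mon→Sun).
Q: 2, 4, 8, 16, 32, 64 → 128 (×2 each step).
R goes L, XS, M, XL, S, L → XS (repeats L → XS → M → XL → S).
Combining the parts gives (p=Tue | q=128 | r=XS).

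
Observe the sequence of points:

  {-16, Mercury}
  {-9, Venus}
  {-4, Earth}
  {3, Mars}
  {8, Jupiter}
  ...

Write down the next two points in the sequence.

{15, Saturn}, {20, Uranus}

For the first coordinate, alternating steps +7, +5, +7, +5, …: -16, -9, -4, 3, 8 → 15 → 20.
Planet: runs through the planets Mercury→Neptune; Mercury, Venus, Earth, Mars, Jupiter → Saturn → Uranus.
So the next two points are {15, Saturn} and {20, Uranus}.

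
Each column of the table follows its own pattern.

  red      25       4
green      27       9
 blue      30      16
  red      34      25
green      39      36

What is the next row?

blue  45  49

Colour: red, green, blue, red, green → blue (repeats red → green → blue).
For the second component, differences are 2, 3, 4, … (increasing by 1 each time): 25, 27, 30, 34, 39 → 45.
Third component: perfect squares: 2², 3², 4², …, so 4, 9, 16, 25, 36 → 49.
Combining the parts gives blue  45  49.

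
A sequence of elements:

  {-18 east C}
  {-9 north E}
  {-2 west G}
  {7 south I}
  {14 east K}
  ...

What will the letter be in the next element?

M

Letter: C, E, G, I, K → M (letters move forward 2 places in the alphabet).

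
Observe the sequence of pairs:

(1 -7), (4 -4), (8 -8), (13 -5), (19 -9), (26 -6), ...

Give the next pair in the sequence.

For the first entry, differences are 3, 4, 5, … (increasing by 1 each time): 1, 4, 8, 13, 19, 26 → 34.
Second entry: alternating steps +3, −4, +3, −4, …; -7, -4, -8, -5, -9, -6 → -10.
Combining the parts gives (34 -10).

(34 -10)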